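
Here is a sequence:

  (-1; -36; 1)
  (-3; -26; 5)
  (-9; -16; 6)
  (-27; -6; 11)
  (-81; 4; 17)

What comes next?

(-243; 14; 28)

First value: ×3 each step; -1, -3, -9, -27, -81 → -243.
Second value: -36, -26, -16, -6, 4 → 14 (+10 each step).
For the third value, each term is the sum of the two before it: 1, 5, 6, 11, 17 → 28.
So the next element is (-243; 14; 28).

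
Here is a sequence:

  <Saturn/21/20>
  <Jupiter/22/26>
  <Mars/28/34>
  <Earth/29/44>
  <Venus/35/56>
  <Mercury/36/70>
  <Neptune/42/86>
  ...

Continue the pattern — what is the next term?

<Uranus/43/104>

Planet — runs backward through the planets Mercury→Neptune: Saturn, Jupiter, Mars, Earth, Venus, Mercury, Neptune → Uranus.
Second coordinate: alternating steps +1, +6, +1, +6, …, so 21, 22, 28, 29, 35, 36, 42 → 43.
Third coordinate — differences are 6, 8, 10, … (increasing by 2 each time): 20, 26, 34, 44, 56, 70, 86 → 104.
Putting it together: <Uranus/43/104>.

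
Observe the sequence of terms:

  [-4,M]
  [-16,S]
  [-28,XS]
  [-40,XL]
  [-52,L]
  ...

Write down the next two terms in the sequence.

First entry goes -4, -16, -28, -40, -52 → -64 → -76 (−12 each step).
Size: M, S, XS, XL, L → M → S (runs backward through clothing sizes XS→XL).
Putting the parts together: [-64,M] and then [-76,S].

[-64,M], [-76,S]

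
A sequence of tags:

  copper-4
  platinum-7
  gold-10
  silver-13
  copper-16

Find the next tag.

Metal — repeats copper → platinum → gold → silver: copper, platinum, gold, silver, copper → platinum.
Second component goes 4, 7, 10, 13, 16 → 19 (+3 each step).
Combining the parts gives platinum-19.

platinum-19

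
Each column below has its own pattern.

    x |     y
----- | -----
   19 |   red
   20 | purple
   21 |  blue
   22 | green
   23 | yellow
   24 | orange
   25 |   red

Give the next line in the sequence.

Column x — +1 each step: 19, 20, 21, 22, 23, 24, 25 → 26.
Column y: red, purple, blue, green, yellow, orange, red → purple (repeats red → purple → blue → green → yellow → orange).
So the next line is 26  purple.

26  purple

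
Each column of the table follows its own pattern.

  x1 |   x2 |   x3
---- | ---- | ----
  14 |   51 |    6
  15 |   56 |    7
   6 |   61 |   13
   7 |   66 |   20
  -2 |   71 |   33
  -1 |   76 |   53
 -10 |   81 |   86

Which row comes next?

-9  86  139

Column x1: alternating steps +1, −9, +1, −9, …; 14, 15, 6, 7, -2, -1, -10 → -9.
Column x2: +5 each step, so 51, 56, 61, 66, 71, 76, 81 → 86.
Column x3: each term is the sum of the two before it; 6, 7, 13, 20, 33, 53, 86 → 139.
So the next row is -9  86  139.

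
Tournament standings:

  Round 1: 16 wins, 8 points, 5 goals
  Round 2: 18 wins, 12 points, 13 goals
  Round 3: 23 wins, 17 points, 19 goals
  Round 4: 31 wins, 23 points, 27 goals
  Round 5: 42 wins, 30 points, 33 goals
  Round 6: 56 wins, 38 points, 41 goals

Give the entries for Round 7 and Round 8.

For the wins, differences are 2, 5, 8, … (increasing by 3 each time): 16, 18, 23, 31, 42, 56 → 73 → 93.
Points: 8, 12, 17, 23, 30, 38 → 47 → 57 (differences are 4, 5, 6, … (increasing by 1 each time)).
For the goals, alternating steps +8, +6, +8, +6, …: 5, 13, 19, 27, 33, 41 → 47 → 55.
Putting the parts together: 73 wins, 47 points, 47 goals and then 93 wins, 57 points, 55 goals.

73 wins, 47 points, 47 goals; 93 wins, 57 points, 55 goals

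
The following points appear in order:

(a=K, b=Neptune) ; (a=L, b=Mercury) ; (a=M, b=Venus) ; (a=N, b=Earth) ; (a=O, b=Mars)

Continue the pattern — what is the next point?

A goes K, L, M, N, O → P (letters move forward 1 place in the alphabet).
B goes Neptune, Mercury, Venus, Earth, Mars → Jupiter (runs through the planets Mercury→Neptune).
So the next point is (a=P, b=Jupiter).

(a=P, b=Jupiter)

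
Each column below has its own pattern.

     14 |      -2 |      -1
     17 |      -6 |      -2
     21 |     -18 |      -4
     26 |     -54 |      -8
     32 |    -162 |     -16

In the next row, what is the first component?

39

First component goes 14, 17, 21, 26, 32 → 39 (differences are 3, 4, 5, … (increasing by 1 each time)).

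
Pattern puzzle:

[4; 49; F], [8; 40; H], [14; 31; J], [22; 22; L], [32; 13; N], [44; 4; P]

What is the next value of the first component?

58

First component: differences are 4, 6, 8, … (increasing by 2 each time), so 4, 8, 14, 22, 32, 44 → 58.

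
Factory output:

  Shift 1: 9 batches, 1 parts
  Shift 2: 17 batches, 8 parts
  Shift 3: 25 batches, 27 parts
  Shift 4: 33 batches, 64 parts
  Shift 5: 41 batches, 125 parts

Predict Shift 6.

49 batches, 216 parts

Batches goes 9, 17, 25, 33, 41 → 49 (+8 each step).
Parts goes 1, 8, 27, 64, 125 → 216 (perfect cubes: 1³, 2³, 3³, …).
Combining the parts gives 49 batches, 216 parts.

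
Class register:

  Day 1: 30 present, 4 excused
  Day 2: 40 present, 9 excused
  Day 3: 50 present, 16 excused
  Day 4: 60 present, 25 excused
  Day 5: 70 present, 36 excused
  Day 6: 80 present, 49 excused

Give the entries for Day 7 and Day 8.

Present: +10 each step; 30, 40, 50, 60, 70, 80 → 90 → 100.
For the excused, perfect squares: 2², 3², 4², …: 4, 9, 16, 25, 36, 49 → 64 → 81.
Putting the parts together: 90 present, 64 excused and then 100 present, 81 excused.

90 present, 64 excused; 100 present, 81 excused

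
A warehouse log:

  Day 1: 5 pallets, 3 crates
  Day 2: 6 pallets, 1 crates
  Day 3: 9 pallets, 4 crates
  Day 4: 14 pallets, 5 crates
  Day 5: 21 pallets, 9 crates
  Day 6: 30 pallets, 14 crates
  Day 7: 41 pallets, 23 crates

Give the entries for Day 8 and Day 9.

Pallets goes 5, 6, 9, 14, 21, 30, 41 → 54 → 69 (differences are 1, 3, 5, … (increasing by 2 each time)).
Crates goes 3, 1, 4, 5, 9, 14, 23 → 37 → 60 (each term is the sum of the two before it).
So the next two records are 54 pallets, 37 crates and 69 pallets, 60 crates.

54 pallets, 37 crates; 69 pallets, 60 crates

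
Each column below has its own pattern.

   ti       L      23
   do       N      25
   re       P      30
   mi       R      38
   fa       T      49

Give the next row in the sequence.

Note: runs through the solfège scale do→ti; ti, do, re, mi, fa → sol.
Letter — letters move forward 2 places in the alphabet: L, N, P, R, T → V.
Third component goes 23, 25, 30, 38, 49 → 63 (differences are 2, 5, 8, … (increasing by 3 each time)).
So the next row is sol  V  63.

sol  V  63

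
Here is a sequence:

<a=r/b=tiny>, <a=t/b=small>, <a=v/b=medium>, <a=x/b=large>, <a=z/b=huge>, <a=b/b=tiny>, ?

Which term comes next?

<a=d/b=small>

A: r, t, v, x, z, b → d (letters move forward 2 places in the alphabet, wrapping Z→A).
B: repeats tiny → small → medium → large → huge, so tiny, small, medium, large, huge, tiny → small.
So the next term is <a=d/b=small>.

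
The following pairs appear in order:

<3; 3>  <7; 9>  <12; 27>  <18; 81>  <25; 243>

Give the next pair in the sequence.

<33; 729>

For the first slot, differences are 4, 5, 6, … (increasing by 1 each time): 3, 7, 12, 18, 25 → 33.
Second slot: 3, 9, 27, 81, 243 → 729 (×3 each step).
So the next pair is <33; 729>.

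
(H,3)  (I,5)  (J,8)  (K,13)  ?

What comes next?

(L,21)

Letter goes H, I, J, K → L (letters move forward 1 place in the alphabet).
For the second part, each term is the sum of the two before it: 3, 5, 8, 13 → 21.
So the next tuple is (L,21).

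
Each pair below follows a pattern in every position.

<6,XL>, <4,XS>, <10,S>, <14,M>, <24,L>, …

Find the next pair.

First entry: each term is the sum of the two before it; 6, 4, 10, 14, 24 → 38.
For the size, runs through clothing sizes XS→XL: XL, XS, S, M, L → XL.
So the next pair is <38,XL>.

<38,XL>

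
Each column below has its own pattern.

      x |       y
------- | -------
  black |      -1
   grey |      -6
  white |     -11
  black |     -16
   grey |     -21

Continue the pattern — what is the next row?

white  -26

Column x goes black, grey, white, black, grey → white (repeats black → grey → white).
Column y — −5 each step: -1, -6, -11, -16, -21 → -26.
Combining the parts gives white  -26.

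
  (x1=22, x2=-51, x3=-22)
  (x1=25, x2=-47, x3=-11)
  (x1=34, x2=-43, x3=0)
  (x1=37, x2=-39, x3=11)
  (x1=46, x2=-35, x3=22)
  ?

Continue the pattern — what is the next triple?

For the x1, alternating steps +3, +9, +3, +9, …: 22, 25, 34, 37, 46 → 49.
X2: +4 each step, so -51, -47, -43, -39, -35 → -31.
For the x3, +11 each step: -22, -11, 0, 11, 22 → 33.
So the next triple is (x1=49, x2=-31, x3=33).

(x1=49, x2=-31, x3=33)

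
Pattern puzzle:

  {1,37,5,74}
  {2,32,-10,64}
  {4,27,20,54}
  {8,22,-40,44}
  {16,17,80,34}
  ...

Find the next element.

{32,12,-160,24}

First coordinate: ×2 each step, so 1, 2, 4, 8, 16 → 32.
Second coordinate: −5 each step; 37, 32, 27, 22, 17 → 12.
Third coordinate: ×(-2) each step, so 5, -10, 20, -40, 80 → -160.
Fourth coordinate: always 2 × the second coordinate; 74, 64, 54, 44, 34 → 24.
Putting it together: {32,12,-160,24}.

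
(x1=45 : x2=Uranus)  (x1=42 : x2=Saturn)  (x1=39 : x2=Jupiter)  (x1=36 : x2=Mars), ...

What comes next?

For the x1, −3 each step: 45, 42, 39, 36 → 33.
X2: Uranus, Saturn, Jupiter, Mars → Earth (runs backward through the planets Mercury→Neptune).
Putting it together: (x1=33 : x2=Earth).

(x1=33 : x2=Earth)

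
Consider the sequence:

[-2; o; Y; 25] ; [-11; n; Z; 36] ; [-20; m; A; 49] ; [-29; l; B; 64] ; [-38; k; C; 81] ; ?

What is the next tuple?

First value — −9 each step: -2, -11, -20, -29, -38 → -47.
First letter — letters move back 1 place in the alphabet: o, n, m, l, k → j.
Second letter — letters move forward 1 place in the alphabet, wrapping Z→A: Y, Z, A, B, C → D.
For the fourth value, perfect squares: 5², 6², 7², …: 25, 36, 49, 64, 81 → 100.
So the next tuple is [-47; j; D; 100].

[-47; j; D; 100]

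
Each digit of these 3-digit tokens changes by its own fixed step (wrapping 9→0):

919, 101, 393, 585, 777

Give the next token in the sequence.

First digit: 9, 1, 3, 5, 7 → 9 (+2 each step, mod 10).
For the second digit, −1 each step, mod 10: 1, 0, 9, 8, 7 → 6.
Third digit: 9, 1, 3, 5, 7 → 9 (+2 each step, mod 10).
Combining the parts gives 969.

969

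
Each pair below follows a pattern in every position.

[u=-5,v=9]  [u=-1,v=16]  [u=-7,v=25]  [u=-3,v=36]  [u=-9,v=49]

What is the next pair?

[u=-5,v=64]

For the u, alternating steps +4, −6, +4, −6, …: -5, -1, -7, -3, -9 → -5.
V goes 9, 16, 25, 36, 49 → 64 (perfect squares: 3², 4², 5², …).
Combining the parts gives [u=-5,v=64].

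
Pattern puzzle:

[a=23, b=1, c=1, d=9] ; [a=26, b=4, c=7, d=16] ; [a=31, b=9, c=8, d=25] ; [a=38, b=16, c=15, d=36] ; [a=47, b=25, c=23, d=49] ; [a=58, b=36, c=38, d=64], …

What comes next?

[a=71, b=49, c=61, d=81]

A: differences are 3, 5, 7, … (increasing by 2 each time); 23, 26, 31, 38, 47, 58 → 71.
B — perfect squares: 1², 2², 3², …: 1, 4, 9, 16, 25, 36 → 49.
C: each term is the sum of the two before it, so 1, 7, 8, 15, 23, 38 → 61.
D goes 9, 16, 25, 36, 49, 64 → 81 (perfect squares: 3², 4², 5², …).
So the next term is [a=71, b=49, c=61, d=81].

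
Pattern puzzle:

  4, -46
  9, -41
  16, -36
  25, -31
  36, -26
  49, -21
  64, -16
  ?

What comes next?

81, -11

First part: 4, 9, 16, 25, 36, 49, 64 → 81 (perfect squares: 2², 3², 4², …).
Second part goes -46, -41, -36, -31, -26, -21, -16 → -11 (+5 each step).
So the next pair is 81, -11.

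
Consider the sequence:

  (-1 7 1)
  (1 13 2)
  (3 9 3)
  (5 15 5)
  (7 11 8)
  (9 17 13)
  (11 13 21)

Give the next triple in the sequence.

(13 19 34)

First entry goes -1, 1, 3, 5, 7, 9, 11 → 13 (+2 each step).
Second entry: alternating steps +6, −4, +6, −4, …, so 7, 13, 9, 15, 11, 17, 13 → 19.
Third entry: each term is the sum of the two before it; 1, 2, 3, 5, 8, 13, 21 → 34.
So the next triple is (13 19 34).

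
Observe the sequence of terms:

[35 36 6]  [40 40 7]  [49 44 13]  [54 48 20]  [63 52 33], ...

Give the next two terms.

First value goes 35, 40, 49, 54, 63 → 68 → 77 (alternating steps +5, +9, +5, +9, …).
Second value goes 36, 40, 44, 48, 52 → 56 → 60 (+4 each step).
Third value: each term is the sum of the two before it, so 6, 7, 13, 20, 33 → 53 → 86.
Putting the parts together: [68 56 53] and then [77 60 86].

[68 56 53], [77 60 86]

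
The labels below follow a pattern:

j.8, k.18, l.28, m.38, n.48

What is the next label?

Letter: letters move forward 1 place in the alphabet, so j, k, l, m, n → o.
Second component — +10 each step: 8, 18, 28, 38, 48 → 58.
So the next label is o.58.

o.58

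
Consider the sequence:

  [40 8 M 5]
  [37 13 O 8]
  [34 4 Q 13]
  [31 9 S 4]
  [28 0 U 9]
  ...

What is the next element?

[25 5 W 0]

First coordinate: 40, 37, 34, 31, 28 → 25 (−3 each step).
Second coordinate: alternating steps +5, −9, +5, −9, …; 8, 13, 4, 9, 0 → 5.
Letter: letters move forward 2 places in the alphabet, so M, O, Q, S, U → W.
Fourth coordinate: 5, 8, 13, 4, 9 → 0 (always the previous value of the second coordinate).
Combining the parts gives [25 5 W 0].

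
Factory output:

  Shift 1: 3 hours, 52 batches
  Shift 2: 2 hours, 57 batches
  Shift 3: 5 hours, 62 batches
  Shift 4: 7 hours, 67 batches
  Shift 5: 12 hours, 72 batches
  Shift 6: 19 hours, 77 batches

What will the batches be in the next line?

Batches: +5 each step; 52, 57, 62, 67, 72, 77 → 82.

82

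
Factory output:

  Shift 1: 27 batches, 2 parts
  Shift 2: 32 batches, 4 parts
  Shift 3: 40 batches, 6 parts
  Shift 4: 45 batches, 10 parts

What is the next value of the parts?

16

Parts goes 2, 4, 6, 10 → 16 (each term is the sum of the two before it).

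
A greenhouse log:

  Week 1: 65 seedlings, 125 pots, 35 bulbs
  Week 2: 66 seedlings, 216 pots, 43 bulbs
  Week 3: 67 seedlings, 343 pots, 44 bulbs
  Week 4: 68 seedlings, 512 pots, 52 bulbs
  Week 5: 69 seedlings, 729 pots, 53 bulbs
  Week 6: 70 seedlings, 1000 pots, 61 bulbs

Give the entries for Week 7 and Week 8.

71 seedlings, 1331 pots, 62 bulbs; 72 seedlings, 1728 pots, 70 bulbs

Seedlings: +1 each step, so 65, 66, 67, 68, 69, 70 → 71 → 72.
For the pots, perfect cubes: 5³, 6³, 7³, …: 125, 216, 343, 512, 729, 1000 → 1331 → 1728.
Bulbs: alternating steps +8, +1, +8, +1, …, so 35, 43, 44, 52, 53, 61 → 62 → 70.
Putting the parts together: 71 seedlings, 1331 pots, 62 bulbs and then 72 seedlings, 1728 pots, 70 bulbs.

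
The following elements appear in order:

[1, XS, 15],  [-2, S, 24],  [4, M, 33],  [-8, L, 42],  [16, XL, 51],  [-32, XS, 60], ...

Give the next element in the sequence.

First value goes 1, -2, 4, -8, 16, -32 → 64 (×(-2) each step).
Size: XS, S, M, L, XL, XS → S (repeats XS → S → M → L → XL).
Third value: +9 each step, so 15, 24, 33, 42, 51, 60 → 69.
So the next element is [64, S, 69].

[64, S, 69]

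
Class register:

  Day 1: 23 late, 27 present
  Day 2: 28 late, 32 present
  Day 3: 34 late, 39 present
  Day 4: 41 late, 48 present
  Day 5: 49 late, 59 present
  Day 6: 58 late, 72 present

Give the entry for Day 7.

Late: differences are 5, 6, 7, … (increasing by 1 each time), so 23, 28, 34, 41, 49, 58 → 68.
Present — differences are 5, 7, 9, … (increasing by 2 each time): 27, 32, 39, 48, 59, 72 → 87.
So the next line is 68 late, 87 present.

68 late, 87 present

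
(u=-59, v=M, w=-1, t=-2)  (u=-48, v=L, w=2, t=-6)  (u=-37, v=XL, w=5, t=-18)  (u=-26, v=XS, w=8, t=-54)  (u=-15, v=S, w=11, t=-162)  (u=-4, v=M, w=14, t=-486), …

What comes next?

(u=7, v=L, w=17, t=-1458)

For the u, +11 each step: -59, -48, -37, -26, -15, -4 → 7.
V: repeats M → L → XL → XS → S, so M, L, XL, XS, S, M → L.
W: +3 each step; -1, 2, 5, 8, 11, 14 → 17.
T — ×3 each step: -2, -6, -18, -54, -162, -486 → -1458.
Combining the parts gives (u=7, v=L, w=17, t=-1458).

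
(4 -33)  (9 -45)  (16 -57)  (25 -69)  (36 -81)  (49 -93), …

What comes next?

(64 -105)

First coordinate — perfect squares: 2², 3², 4², …: 4, 9, 16, 25, 36, 49 → 64.
For the second coordinate, −12 each step: -33, -45, -57, -69, -81, -93 → -105.
So the next term is (64 -105).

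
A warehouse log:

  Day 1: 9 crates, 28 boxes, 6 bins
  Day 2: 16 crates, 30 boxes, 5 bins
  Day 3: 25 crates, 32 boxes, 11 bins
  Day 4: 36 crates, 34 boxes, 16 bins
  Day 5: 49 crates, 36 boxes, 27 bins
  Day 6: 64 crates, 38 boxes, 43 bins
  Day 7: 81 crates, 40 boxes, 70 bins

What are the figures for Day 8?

100 crates, 42 boxes, 113 bins

Crates: perfect squares: 3², 4², 5², …, so 9, 16, 25, 36, 49, 64, 81 → 100.
Boxes: 28, 30, 32, 34, 36, 38, 40 → 42 (+2 each step).
Bins: each term is the sum of the two before it, so 6, 5, 11, 16, 27, 43, 70 → 113.
Combining the parts gives 100 crates, 42 boxes, 113 bins.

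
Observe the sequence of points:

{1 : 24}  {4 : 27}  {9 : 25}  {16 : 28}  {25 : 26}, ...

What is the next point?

First value: perfect squares: 1², 2², 3², …; 1, 4, 9, 16, 25 → 36.
Second value: 24, 27, 25, 28, 26 → 29 (alternating steps +3, −2, +3, −2, …).
So the next point is {36 : 29}.

{36 : 29}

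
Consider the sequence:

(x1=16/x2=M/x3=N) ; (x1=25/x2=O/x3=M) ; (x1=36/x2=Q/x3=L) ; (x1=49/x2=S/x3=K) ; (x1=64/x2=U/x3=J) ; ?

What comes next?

X1 goes 16, 25, 36, 49, 64 → 81 (perfect squares: 4², 5², 6², …).
X2 — letters move forward 2 places in the alphabet: M, O, Q, S, U → W.
X3 — letters move back 1 place in the alphabet: N, M, L, K, J → I.
Putting it together: (x1=81/x2=W/x3=I).

(x1=81/x2=W/x3=I)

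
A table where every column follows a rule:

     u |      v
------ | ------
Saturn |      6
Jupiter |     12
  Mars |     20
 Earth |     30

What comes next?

Venus  42

Column u: runs backward through the planets Mercury→Neptune, so Saturn, Jupiter, Mars, Earth → Venus.
Column v: 6, 12, 20, 30 → 42 (differences are 6, 8, 10, … (increasing by 2 each time)).
So the next row is Venus  42.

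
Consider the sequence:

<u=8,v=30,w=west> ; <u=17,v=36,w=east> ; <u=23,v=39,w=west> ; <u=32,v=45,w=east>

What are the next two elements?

<u=38,v=48,w=west>, <u=47,v=54,w=east>

U — alternating steps +9, +6, +9, +6, …: 8, 17, 23, 32 → 38 → 47.
V: alternating steps +6, +3, +6, +3, …; 30, 36, 39, 45 → 48 → 54.
W — alternates west ↔ east: west, east, west, east → west → east.
Putting the parts together: <u=38,v=48,w=west> and then <u=47,v=54,w=east>.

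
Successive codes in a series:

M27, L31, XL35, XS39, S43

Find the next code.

M47

For the size, runs through clothing sizes XS→XL: M, L, XL, XS, S → M.
Second component goes 27, 31, 35, 39, 43 → 47 (+4 each step).
So the next code is M47.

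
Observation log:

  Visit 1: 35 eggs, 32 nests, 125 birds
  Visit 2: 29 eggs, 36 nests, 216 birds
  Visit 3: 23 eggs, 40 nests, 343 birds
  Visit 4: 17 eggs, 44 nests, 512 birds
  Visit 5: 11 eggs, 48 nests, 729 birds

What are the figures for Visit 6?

5 eggs, 52 nests, 1000 birds

Eggs goes 35, 29, 23, 17, 11 → 5 (−6 each step).
Nests: +4 each step; 32, 36, 40, 44, 48 → 52.
For the birds, perfect cubes: 5³, 6³, 7³, …: 125, 216, 343, 512, 729 → 1000.
Putting it together: 5 eggs, 52 nests, 1000 birds.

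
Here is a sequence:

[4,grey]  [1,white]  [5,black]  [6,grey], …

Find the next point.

[11,white]

First component: 4, 1, 5, 6 → 11 (each term is the sum of the two before it).
Shade: grey, white, black, grey → white (repeats grey → white → black).
Putting it together: [11,white].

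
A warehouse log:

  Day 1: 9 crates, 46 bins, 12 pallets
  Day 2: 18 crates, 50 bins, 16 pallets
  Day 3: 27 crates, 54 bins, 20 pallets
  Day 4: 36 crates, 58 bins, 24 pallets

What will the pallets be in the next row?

Pallets: +4 each step; 12, 16, 20, 24 → 28.

28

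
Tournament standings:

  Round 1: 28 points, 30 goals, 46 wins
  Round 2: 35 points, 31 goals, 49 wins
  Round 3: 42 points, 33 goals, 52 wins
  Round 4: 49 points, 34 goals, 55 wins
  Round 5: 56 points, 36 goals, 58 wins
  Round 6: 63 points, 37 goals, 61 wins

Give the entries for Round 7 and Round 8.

Points — +7 each step: 28, 35, 42, 49, 56, 63 → 70 → 77.
Goals goes 30, 31, 33, 34, 36, 37 → 39 → 40 (alternating steps +1, +2, +1, +2, …).
For the wins, +3 each step: 46, 49, 52, 55, 58, 61 → 64 → 67.
Putting the parts together: 70 points, 39 goals, 64 wins and then 77 points, 40 goals, 67 wins.

70 points, 39 goals, 64 wins; 77 points, 40 goals, 67 wins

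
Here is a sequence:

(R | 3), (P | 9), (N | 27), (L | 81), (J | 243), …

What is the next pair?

(H | 729)

Letter: letters move back 2 places in the alphabet; R, P, N, L, J → H.
Second coordinate goes 3, 9, 27, 81, 243 → 729 (×3 each step).
So the next pair is (H | 729).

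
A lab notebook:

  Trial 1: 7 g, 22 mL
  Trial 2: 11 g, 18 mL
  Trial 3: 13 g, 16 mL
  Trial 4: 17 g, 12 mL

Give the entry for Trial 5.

G: alternating steps +4, +2, +4, +2, …, so 7, 11, 13, 17 → 19.
ML: 22, 18, 16, 12 → 10 (together with the g always sums to 29).
Putting it together: 19 g, 10 mL.

19 g, 10 mL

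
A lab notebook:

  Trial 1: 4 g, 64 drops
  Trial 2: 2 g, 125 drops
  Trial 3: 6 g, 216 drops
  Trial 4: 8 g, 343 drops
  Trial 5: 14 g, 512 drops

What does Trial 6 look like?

G: each term is the sum of the two before it, so 4, 2, 6, 8, 14 → 22.
Drops goes 64, 125, 216, 343, 512 → 729 (perfect cubes: 4³, 5³, 6³, …).
Combining the parts gives 22 g, 729 drops.

22 g, 729 drops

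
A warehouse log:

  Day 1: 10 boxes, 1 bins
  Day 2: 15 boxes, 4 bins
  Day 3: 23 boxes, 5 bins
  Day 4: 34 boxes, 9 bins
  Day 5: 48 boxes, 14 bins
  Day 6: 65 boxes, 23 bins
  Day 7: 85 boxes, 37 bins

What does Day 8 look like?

108 boxes, 60 bins

Boxes: differences are 5, 8, 11, … (increasing by 3 each time); 10, 15, 23, 34, 48, 65, 85 → 108.
Bins: 1, 4, 5, 9, 14, 23, 37 → 60 (each term is the sum of the two before it).
Combining the parts gives 108 boxes, 60 bins.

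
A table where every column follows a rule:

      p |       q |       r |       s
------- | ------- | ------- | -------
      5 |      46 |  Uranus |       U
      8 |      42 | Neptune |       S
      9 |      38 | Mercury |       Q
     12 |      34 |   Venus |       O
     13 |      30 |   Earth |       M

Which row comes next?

Column p goes 5, 8, 9, 12, 13 → 16 (alternating steps +3, +1, +3, +1, …).
For the column q, −4 each step: 46, 42, 38, 34, 30 → 26.
Column r goes Uranus, Neptune, Mercury, Venus, Earth → Mars (runs through the planets Mercury→Neptune).
Column s: U, S, Q, O, M → K (letters move back 2 places in the alphabet).
So the next row is 16  26  Mars  K.

16  26  Mars  K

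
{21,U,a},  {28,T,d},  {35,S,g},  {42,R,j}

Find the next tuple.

{49,Q,m}

First component: 21, 28, 35, 42 → 49 (+7 each step).
First letter: U, T, S, R → Q (letters move back 1 place in the alphabet).
For the second letter, letters move forward 3 places in the alphabet: a, d, g, j → m.
So the next tuple is {49,Q,m}.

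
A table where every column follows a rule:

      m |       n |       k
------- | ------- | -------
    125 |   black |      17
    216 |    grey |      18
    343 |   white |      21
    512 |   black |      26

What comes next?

729  grey  33

Column m goes 125, 216, 343, 512 → 729 (perfect cubes: 5³, 6³, 7³, …).
For the column n, repeats black → grey → white: black, grey, white, black → grey.
Column k — differences are 1, 3, 5, … (increasing by 2 each time): 17, 18, 21, 26 → 33.
Combining the parts gives 729  grey  33.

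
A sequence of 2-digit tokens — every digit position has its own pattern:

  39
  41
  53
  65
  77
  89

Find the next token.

91

First digit goes 3, 4, 5, 6, 7, 8 → 9 (+1 each step, mod 10).
Second digit: 9, 1, 3, 5, 7, 9 → 1 (+2 each step, mod 10).
So the next token is 91.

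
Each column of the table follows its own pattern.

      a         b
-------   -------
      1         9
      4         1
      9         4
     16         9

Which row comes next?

For the column a, perfect squares: 1², 2², 3², …: 1, 4, 9, 16 → 25.
Column b: always the previous value of the column a; 9, 1, 4, 9 → 16.
So the next row is 25  16.

25  16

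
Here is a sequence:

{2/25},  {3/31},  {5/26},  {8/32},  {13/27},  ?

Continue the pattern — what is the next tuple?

First slot: each term is the sum of the two before it, so 2, 3, 5, 8, 13 → 21.
For the second slot, alternating steps +6, −5, +6, −5, …: 25, 31, 26, 32, 27 → 33.
Putting it together: {21/33}.

{21/33}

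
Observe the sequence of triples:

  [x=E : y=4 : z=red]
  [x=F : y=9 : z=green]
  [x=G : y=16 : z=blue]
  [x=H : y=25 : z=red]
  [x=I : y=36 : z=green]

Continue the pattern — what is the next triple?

X: E, F, G, H, I → J (letters move forward 1 place in the alphabet).
Y: perfect squares: 2², 3², 4², …, so 4, 9, 16, 25, 36 → 49.
Z: repeats red → green → blue, so red, green, blue, red, green → blue.
So the next triple is [x=J : y=49 : z=blue].

[x=J : y=49 : z=blue]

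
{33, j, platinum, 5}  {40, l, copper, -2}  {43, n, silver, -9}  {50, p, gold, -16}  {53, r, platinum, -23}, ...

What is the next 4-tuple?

For the first value, alternating steps +7, +3, +7, +3, …: 33, 40, 43, 50, 53 → 60.
Letter — letters move forward 2 places in the alphabet: j, l, n, p, r → t.
Metal goes platinum, copper, silver, gold, platinum → copper (repeats platinum → copper → silver → gold).
Fourth value goes 5, -2, -9, -16, -23 → -30 (−7 each step).
Combining the parts gives {60, t, copper, -30}.

{60, t, copper, -30}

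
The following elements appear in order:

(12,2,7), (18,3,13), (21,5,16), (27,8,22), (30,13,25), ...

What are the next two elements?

For the first part, alternating steps +6, +3, +6, +3, …: 12, 18, 21, 27, 30 → 36 → 39.
Second part: 2, 3, 5, 8, 13 → 21 → 34 (each term is the sum of the two before it).
Third part goes 7, 13, 16, 22, 25 → 31 → 34 (always 5 less than the first part).
So the next two elements are (36,21,31) and (39,34,34).

(36,21,31), (39,34,34)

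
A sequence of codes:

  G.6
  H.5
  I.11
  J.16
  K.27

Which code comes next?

L.43

Letter goes G, H, I, J, K → L (letters move forward 1 place in the alphabet).
Second component: each term is the sum of the two before it, so 6, 5, 11, 16, 27 → 43.
Combining the parts gives L.43.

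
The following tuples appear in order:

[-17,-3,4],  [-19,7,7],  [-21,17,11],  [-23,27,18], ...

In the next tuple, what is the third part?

29

For the third part, each term is the sum of the two before it: 4, 7, 11, 18 → 29.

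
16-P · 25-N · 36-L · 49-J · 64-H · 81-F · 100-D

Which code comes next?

121-B

First component: perfect squares: 4², 5², 6², …, so 16, 25, 36, 49, 64, 81, 100 → 121.
Letter goes P, N, L, J, H, F, D → B (letters move back 2 places in the alphabet).
Combining the parts gives 121-B.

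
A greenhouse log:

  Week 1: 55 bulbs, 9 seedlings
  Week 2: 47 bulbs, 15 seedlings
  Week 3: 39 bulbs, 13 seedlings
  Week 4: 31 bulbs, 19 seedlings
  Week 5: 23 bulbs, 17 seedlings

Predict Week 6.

Bulbs: −8 each step; 55, 47, 39, 31, 23 → 15.
For the seedlings, alternating steps +6, −2, +6, −2, …: 9, 15, 13, 19, 17 → 23.
Putting it together: 15 bulbs, 23 seedlings.

15 bulbs, 23 seedlings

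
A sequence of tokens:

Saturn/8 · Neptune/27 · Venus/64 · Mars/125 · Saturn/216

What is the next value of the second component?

Second component — perfect cubes: 2³, 3³, 4³, …: 8, 27, 64, 125, 216 → 343.

343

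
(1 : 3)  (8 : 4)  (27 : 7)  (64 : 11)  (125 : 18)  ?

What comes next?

First value: perfect cubes: 1³, 2³, 3³, …, so 1, 8, 27, 64, 125 → 216.
Second value goes 3, 4, 7, 11, 18 → 29 (each term is the sum of the two before it).
Putting it together: (216 : 29).

(216 : 29)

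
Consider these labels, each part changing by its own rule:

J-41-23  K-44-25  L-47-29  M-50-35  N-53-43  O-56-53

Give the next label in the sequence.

P-59-65

Letter: J, K, L, M, N, O → P (letters move forward 1 place in the alphabet).
Second component: 41, 44, 47, 50, 53, 56 → 59 (+3 each step).
Third component — differences are 2, 4, 6, … (increasing by 2 each time): 23, 25, 29, 35, 43, 53 → 65.
So the next label is P-59-65.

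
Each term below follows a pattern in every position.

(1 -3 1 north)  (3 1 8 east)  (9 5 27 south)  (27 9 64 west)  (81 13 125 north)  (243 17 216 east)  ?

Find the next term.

First entry goes 1, 3, 9, 27, 81, 243 → 729 (×3 each step).
Second entry: -3, 1, 5, 9, 13, 17 → 21 (+4 each step).
Third entry: perfect cubes: 1³, 2³, 3³, …, so 1, 8, 27, 64, 125, 216 → 343.
Direction — repeats north → east → south → west: north, east, south, west, north, east → south.
So the next term is (729 21 343 south).

(729 21 343 south)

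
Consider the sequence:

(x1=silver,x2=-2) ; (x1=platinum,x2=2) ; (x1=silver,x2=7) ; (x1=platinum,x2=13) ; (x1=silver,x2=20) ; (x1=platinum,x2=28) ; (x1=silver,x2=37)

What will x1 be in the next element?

platinum

X1 goes silver, platinum, silver, platinum, silver, platinum, silver → platinum (alternates silver ↔ platinum).
X2: -2, 2, 7, 13, 20, 28, 37 → 47 (differences are 4, 5, 6, … (increasing by 1 each time)).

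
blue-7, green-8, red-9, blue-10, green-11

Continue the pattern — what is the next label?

Colour: blue, green, red, blue, green → red (repeats blue → green → red).
Second component: +1 each step; 7, 8, 9, 10, 11 → 12.
Putting it together: red-12.

red-12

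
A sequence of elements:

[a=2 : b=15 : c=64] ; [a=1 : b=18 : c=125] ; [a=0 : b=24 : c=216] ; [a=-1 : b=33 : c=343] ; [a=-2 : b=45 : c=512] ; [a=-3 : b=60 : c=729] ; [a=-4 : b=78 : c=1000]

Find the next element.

[a=-5 : b=99 : c=1331]

A — −1 each step: 2, 1, 0, -1, -2, -3, -4 → -5.
B: differences are 3, 6, 9, … (increasing by 3 each time); 15, 18, 24, 33, 45, 60, 78 → 99.
C: perfect cubes: 4³, 5³, 6³, …; 64, 125, 216, 343, 512, 729, 1000 → 1331.
Combining the parts gives [a=-5 : b=99 : c=1331].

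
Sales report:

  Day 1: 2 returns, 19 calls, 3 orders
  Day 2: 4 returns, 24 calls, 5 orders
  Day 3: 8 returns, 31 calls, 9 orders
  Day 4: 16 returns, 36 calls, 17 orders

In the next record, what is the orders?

33

Returns: 2, 4, 8, 16 → 32 (×2 each step).
Orders — always 1 more than the returns: 3, 5, 9, 17 → 33.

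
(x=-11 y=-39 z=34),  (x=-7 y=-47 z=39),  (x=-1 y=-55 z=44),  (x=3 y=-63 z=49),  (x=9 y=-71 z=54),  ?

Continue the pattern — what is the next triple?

(x=13 y=-79 z=59)

X: alternating steps +4, +6, +4, +6, …, so -11, -7, -1, 3, 9 → 13.
For the y, −8 each step: -39, -47, -55, -63, -71 → -79.
Z — +5 each step: 34, 39, 44, 49, 54 → 59.
So the next triple is (x=13 y=-79 z=59).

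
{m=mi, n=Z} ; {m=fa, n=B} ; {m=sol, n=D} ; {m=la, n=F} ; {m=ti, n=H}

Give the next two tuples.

M: runs through the solfège scale do→ti, so mi, fa, sol, la, ti → do → re.
N — letters move forward 2 places in the alphabet, wrapping Z→A: Z, B, D, F, H → J → L.
So the next two tuples are {m=do, n=J} and {m=re, n=L}.

{m=do, n=J}, {m=re, n=L}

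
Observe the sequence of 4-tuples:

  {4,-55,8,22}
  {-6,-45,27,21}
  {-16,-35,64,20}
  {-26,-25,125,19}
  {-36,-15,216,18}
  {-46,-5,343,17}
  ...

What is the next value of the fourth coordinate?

Fourth coordinate: 22, 21, 20, 19, 18, 17 → 16 (−1 each step).

16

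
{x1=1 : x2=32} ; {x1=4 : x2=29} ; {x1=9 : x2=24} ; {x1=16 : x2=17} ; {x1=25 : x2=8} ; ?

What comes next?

X1: 1, 4, 9, 16, 25 → 36 (differences are 3, 5, 7, … (increasing by 2 each time)).
X2: together with the x1 always sums to 33, so 32, 29, 24, 17, 8 → -3.
Putting it together: {x1=36 : x2=-3}.

{x1=36 : x2=-3}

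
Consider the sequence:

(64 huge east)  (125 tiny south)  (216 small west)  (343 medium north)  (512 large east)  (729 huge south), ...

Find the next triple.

First part: perfect cubes: 4³, 5³, 6³, …, so 64, 125, 216, 343, 512, 729 → 1000.
Size — repeats huge → tiny → small → medium → large: huge, tiny, small, medium, large, huge → tiny.
Direction: repeats east → south → west → north, so east, south, west, north, east, south → west.
Combining the parts gives (1000 tiny west).

(1000 tiny west)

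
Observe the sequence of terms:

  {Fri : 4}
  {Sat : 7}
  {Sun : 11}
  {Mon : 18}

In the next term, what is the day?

Tue

Day: runs through the weekdays Mon→Sun, so Fri, Sat, Sun, Mon → Tue.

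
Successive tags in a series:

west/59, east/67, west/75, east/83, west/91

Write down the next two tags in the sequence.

Direction — alternates west ↔ east: west, east, west, east, west → east → west.
For the second component, +8 each step: 59, 67, 75, 83, 91 → 99 → 107.
Putting the parts together: east/99 and then west/107.

east/99, west/107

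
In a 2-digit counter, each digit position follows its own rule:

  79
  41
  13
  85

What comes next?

First digit: −3 each step, mod 10, so 7, 4, 1, 8 → 5.
Second digit goes 9, 1, 3, 5 → 7 (+2 each step, mod 10).
Putting it together: 57.

57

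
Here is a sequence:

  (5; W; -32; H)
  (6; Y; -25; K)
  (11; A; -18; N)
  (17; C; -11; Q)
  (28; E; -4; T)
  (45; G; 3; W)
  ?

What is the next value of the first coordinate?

73

First coordinate: each term is the sum of the two before it; 5, 6, 11, 17, 28, 45 → 73.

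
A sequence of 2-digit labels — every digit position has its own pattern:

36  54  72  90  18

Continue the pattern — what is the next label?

First digit: +2 each step, mod 10, so 3, 5, 7, 9, 1 → 3.
Second digit: −2 each step, mod 10, so 6, 4, 2, 0, 8 → 6.
So the next label is 36.

36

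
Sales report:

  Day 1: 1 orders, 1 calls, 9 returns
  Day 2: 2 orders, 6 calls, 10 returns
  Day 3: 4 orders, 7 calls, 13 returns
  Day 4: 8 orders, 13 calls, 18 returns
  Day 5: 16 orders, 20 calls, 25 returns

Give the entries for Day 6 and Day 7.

Orders — ×2 each step: 1, 2, 4, 8, 16 → 32 → 64.
Calls: 1, 6, 7, 13, 20 → 33 → 53 (each term is the sum of the two before it).
Returns: differences are 1, 3, 5, … (increasing by 2 each time), so 9, 10, 13, 18, 25 → 34 → 45.
Putting the parts together: 32 orders, 33 calls, 34 returns and then 64 orders, 53 calls, 45 returns.

32 orders, 33 calls, 34 returns; 64 orders, 53 calls, 45 returns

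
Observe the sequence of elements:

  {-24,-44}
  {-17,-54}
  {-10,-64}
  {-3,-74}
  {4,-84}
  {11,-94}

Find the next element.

First slot — +7 each step: -24, -17, -10, -3, 4, 11 → 18.
Second slot: -44, -54, -64, -74, -84, -94 → -104 (−10 each step).
So the next element is {18,-104}.

{18,-104}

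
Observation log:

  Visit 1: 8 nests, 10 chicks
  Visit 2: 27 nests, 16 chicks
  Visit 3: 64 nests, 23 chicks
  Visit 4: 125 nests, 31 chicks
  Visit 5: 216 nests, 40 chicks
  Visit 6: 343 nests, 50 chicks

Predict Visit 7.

512 nests, 61 chicks

Nests: 8, 27, 64, 125, 216, 343 → 512 (perfect cubes: 2³, 3³, 4³, …).
Chicks: differences are 6, 7, 8, … (increasing by 1 each time), so 10, 16, 23, 31, 40, 50 → 61.
Putting it together: 512 nests, 61 chicks.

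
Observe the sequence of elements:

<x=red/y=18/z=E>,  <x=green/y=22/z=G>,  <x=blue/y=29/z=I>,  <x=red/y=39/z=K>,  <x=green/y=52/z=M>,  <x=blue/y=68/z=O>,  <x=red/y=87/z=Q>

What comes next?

<x=green/y=109/z=S>

X goes red, green, blue, red, green, blue, red → green (repeats red → green → blue).
Y: 18, 22, 29, 39, 52, 68, 87 → 109 (differences are 4, 7, 10, … (increasing by 3 each time)).
For the z, letters move forward 2 places in the alphabet: E, G, I, K, M, O, Q → S.
Combining the parts gives <x=green/y=109/z=S>.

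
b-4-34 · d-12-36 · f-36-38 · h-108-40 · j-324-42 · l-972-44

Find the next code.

Letter goes b, d, f, h, j, l → n (letters move forward 2 places in the alphabet).
Second component: ×3 each step, so 4, 12, 36, 108, 324, 972 → 2916.
Third component: +2 each step; 34, 36, 38, 40, 42, 44 → 46.
So the next code is n-2916-46.

n-2916-46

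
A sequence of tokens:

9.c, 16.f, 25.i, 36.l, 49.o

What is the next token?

First component: perfect squares: 3², 4², 5², …; 9, 16, 25, 36, 49 → 64.
Letter: letters move forward 3 places in the alphabet, so c, f, i, l, o → r.
Combining the parts gives 64.r.

64.r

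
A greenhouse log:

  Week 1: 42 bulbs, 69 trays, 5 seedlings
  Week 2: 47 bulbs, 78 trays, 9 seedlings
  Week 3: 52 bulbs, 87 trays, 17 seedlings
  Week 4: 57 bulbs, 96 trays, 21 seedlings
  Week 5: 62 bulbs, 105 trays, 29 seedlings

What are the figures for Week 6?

Bulbs: +5 each step, so 42, 47, 52, 57, 62 → 67.
Trays: 69, 78, 87, 96, 105 → 114 (+9 each step).
Seedlings — alternating steps +4, +8, +4, +8, …: 5, 9, 17, 21, 29 → 33.
Combining the parts gives 67 bulbs, 114 trays, 33 seedlings.

67 bulbs, 114 trays, 33 seedlings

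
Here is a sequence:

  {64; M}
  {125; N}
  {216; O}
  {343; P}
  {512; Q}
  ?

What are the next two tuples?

{729; R}, {1000; S}

First part: perfect cubes: 4³, 5³, 6³, …; 64, 125, 216, 343, 512 → 729 → 1000.
For the letter, letters move forward 1 place in the alphabet: M, N, O, P, Q → R → S.
So the next two tuples are {729; R} and {1000; S}.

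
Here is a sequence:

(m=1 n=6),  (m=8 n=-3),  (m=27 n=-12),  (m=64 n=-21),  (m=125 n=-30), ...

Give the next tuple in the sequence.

(m=216 n=-39)

M: perfect cubes: 1³, 2³, 3³, …; 1, 8, 27, 64, 125 → 216.
N: 6, -3, -12, -21, -30 → -39 (−9 each step).
Putting it together: (m=216 n=-39).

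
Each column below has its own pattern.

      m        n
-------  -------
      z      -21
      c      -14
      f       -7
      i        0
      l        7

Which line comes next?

o  14

Column m — letters move forward 3 places in the alphabet, wrapping Z→A: z, c, f, i, l → o.
For the column n, +7 each step: -21, -14, -7, 0, 7 → 14.
So the next line is o  14.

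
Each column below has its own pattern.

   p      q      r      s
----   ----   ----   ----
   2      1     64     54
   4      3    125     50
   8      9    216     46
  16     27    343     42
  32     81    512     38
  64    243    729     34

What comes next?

128  729  1000  30

Column p — ×2 each step: 2, 4, 8, 16, 32, 64 → 128.
Column q: ×3 each step; 1, 3, 9, 27, 81, 243 → 729.
For the column r, perfect cubes: 4³, 5³, 6³, …: 64, 125, 216, 343, 512, 729 → 1000.
Column s: −4 each step, so 54, 50, 46, 42, 38, 34 → 30.
Putting it together: 128  729  1000  30.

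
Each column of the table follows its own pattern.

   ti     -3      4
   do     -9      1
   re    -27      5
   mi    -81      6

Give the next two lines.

fa  -243  11; sol  -729  17

For the note, runs through the solfège scale do→ti: ti, do, re, mi → fa → sol.
Second component — ×3 each step: -3, -9, -27, -81 → -243 → -729.
Third component goes 4, 1, 5, 6 → 11 → 17 (each term is the sum of the two before it).
So the next two lines are fa  -243  11 and sol  -729  17.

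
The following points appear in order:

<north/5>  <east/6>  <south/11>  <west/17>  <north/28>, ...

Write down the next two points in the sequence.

<east/45>, <south/73>

Direction: north, east, south, west, north → east → south (repeats north → east → south → west).
Second entry goes 5, 6, 11, 17, 28 → 45 → 73 (each term is the sum of the two before it).
So the next two points are <east/45> and <south/73>.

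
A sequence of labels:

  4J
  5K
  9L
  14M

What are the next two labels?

23N, 37O

First component goes 4, 5, 9, 14 → 23 → 37 (each term is the sum of the two before it).
Letter: letters move forward 1 place in the alphabet, so J, K, L, M → N → O.
Putting the parts together: 23N and then 37O.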